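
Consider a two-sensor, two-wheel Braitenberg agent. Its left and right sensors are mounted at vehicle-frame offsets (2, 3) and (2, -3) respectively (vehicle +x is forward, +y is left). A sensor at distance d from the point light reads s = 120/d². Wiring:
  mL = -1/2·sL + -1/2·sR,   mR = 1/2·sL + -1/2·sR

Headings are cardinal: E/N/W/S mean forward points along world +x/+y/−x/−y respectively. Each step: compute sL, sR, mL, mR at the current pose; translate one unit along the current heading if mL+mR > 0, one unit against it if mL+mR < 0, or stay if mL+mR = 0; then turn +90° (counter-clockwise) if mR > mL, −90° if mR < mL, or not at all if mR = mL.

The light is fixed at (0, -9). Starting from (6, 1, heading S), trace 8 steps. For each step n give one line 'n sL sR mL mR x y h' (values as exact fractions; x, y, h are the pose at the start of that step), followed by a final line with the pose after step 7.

n=0: pose=(6,1,S); sL=24/29, sR=120/73; mL=-2616/2117, mR=-864/2117; mL+mR=-120/73 → advance -1; mR−mL=24/29 → turn +1·90°
n=1: pose=(6,2,E); sL=6/13, sR=15/16; mL=-291/416, mR=-99/416; mL+mR=-15/16 → advance -1; mR−mL=6/13 → turn +1·90°
n=2: pose=(5,2,N); sL=120/173, sR=120/233; mL=-24360/40309, mR=3600/40309; mL+mR=-120/233 → advance -1; mR−mL=120/173 → turn +1·90°
n=3: pose=(5,1,W); sL=60/29, sR=60/89; mL=-3540/2581, mR=1800/2581; mL+mR=-60/89 → advance -1; mR−mL=60/29 → turn +1·90°
n=4: pose=(6,1,S); sL=24/29, sR=120/73; mL=-2616/2117, mR=-864/2117; mL+mR=-120/73 → advance -1; mR−mL=24/29 → turn +1·90°
n=5: pose=(6,2,E); sL=6/13, sR=15/16; mL=-291/416, mR=-99/416; mL+mR=-15/16 → advance -1; mR−mL=6/13 → turn +1·90°
n=6: pose=(5,2,N); sL=120/173, sR=120/233; mL=-24360/40309, mR=3600/40309; mL+mR=-120/233 → advance -1; mR−mL=120/173 → turn +1·90°
n=7: pose=(5,1,W); sL=60/29, sR=60/89; mL=-3540/2581, mR=1800/2581; mL+mR=-60/89 → advance -1; mR−mL=60/29 → turn +1·90°

0 24/29 120/73 -2616/2117 -864/2117 6 1 S
1 6/13 15/16 -291/416 -99/416 6 2 E
2 120/173 120/233 -24360/40309 3600/40309 5 2 N
3 60/29 60/89 -3540/2581 1800/2581 5 1 W
4 24/29 120/73 -2616/2117 -864/2117 6 1 S
5 6/13 15/16 -291/416 -99/416 6 2 E
6 120/173 120/233 -24360/40309 3600/40309 5 2 N
7 60/29 60/89 -3540/2581 1800/2581 5 1 W
final 6 1 S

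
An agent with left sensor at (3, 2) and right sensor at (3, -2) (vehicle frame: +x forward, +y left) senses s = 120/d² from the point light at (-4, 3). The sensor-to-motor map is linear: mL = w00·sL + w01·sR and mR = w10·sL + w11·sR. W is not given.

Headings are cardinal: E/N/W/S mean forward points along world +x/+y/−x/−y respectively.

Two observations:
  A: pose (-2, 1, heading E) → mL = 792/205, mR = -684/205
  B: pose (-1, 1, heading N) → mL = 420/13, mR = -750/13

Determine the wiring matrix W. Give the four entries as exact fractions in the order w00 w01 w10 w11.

1/2 1/2 -1 1/2

obs A: pose=(-2,1,E) → sL=24/5, sR=120/41, mL=792/205, mR=-684/205
obs B: pose=(-1,1,N) → sL=60, sR=60/13, mL=420/13, mR=-750/13
sensor matrix S = [[24/5, 120/41], [60, 60/13]]; det S = -81792/533
solve [mL_A; mL_B] = S·[w00; w01] and [mR_A; mR_B] = S·[w10; w11]:
  w00 = 1/2, w01 = 1/2, w10 = -1, w11 = 1/2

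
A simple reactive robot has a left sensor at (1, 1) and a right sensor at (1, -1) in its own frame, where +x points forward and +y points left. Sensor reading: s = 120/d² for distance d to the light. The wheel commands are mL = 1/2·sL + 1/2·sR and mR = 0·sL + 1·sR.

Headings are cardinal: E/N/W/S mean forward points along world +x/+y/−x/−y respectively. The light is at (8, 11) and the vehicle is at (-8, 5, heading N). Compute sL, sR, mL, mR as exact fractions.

left sensor world pos  = (-9, 6); dL² = 314
right sensor world pos = (-7, 6); dR² = 250
sL = 120/314 = 60/157
sR = 120/250 = 12/25
mL = 1/2·sL + 1/2·sR = 1692/3925
mR = 0·sL + 1·sR = 12/25

60/157 12/25 1692/3925 12/25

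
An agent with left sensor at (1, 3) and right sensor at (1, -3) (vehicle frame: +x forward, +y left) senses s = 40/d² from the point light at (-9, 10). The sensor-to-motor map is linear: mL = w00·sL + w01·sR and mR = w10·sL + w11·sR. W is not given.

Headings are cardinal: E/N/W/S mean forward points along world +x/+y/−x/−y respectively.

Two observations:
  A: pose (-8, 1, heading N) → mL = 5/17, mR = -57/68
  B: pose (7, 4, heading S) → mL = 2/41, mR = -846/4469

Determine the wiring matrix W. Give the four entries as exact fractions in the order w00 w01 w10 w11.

1/2 0 -1 -1/2

obs A: pose=(-8,1,N) → sL=10/17, sR=1/2, mL=5/17, mR=-57/68
obs B: pose=(7,4,S) → sL=4/41, sR=20/109, mL=2/41, mR=-846/4469
sensor matrix S = [[10/17, 1/2], [4/41, 20/109]]; det S = 4494/75973
solve [mL_A; mL_B] = S·[w00; w01] and [mR_A; mR_B] = S·[w10; w11]:
  w00 = 1/2, w01 = 0, w10 = -1, w11 = -1/2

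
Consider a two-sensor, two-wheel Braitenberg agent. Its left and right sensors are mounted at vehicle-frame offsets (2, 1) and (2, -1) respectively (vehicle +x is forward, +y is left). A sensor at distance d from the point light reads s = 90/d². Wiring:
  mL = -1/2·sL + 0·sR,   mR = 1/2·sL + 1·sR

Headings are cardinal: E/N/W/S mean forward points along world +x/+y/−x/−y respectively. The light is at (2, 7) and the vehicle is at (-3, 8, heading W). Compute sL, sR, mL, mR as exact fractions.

90/49 90/53 -45/49 6795/2597

left sensor world pos  = (-5, 7); dL² = 49
right sensor world pos = (-5, 9); dR² = 53
sL = 90/49 = 90/49
sR = 90/53 = 90/53
mL = -1/2·sL + 0·sR = -45/49
mR = 1/2·sL + 1·sR = 6795/2597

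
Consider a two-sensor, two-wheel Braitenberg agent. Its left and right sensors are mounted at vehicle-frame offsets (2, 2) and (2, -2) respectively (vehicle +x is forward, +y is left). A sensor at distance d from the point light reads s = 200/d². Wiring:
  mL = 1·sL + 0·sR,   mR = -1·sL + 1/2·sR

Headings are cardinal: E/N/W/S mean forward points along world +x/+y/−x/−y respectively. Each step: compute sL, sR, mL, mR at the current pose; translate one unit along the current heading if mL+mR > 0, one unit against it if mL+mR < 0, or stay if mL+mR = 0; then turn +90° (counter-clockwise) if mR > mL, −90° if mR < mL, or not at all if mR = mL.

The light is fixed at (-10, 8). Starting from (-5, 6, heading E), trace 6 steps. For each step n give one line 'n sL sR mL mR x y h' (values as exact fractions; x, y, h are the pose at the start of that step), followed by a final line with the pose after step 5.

0 200/49 40/13 200/49 -1620/637 -5 6 E
1 5/2 25/4 5/2 5/8 -4 6 S
2 200/41 200/17 200/41 700/697 -4 5 W
3 20 4 20 -18 -5 5 N
4 200/49 40/13 200/49 -1620/637 -5 6 E
5 5/2 25/4 5/2 5/8 -4 6 S
final -4 5 W

n=0: pose=(-5,6,E); sL=200/49, sR=40/13; mL=200/49, mR=-1620/637; mL+mR=20/13 → advance +1; mR−mL=-4220/637 → turn -1·90°
n=1: pose=(-4,6,S); sL=5/2, sR=25/4; mL=5/2, mR=5/8; mL+mR=25/8 → advance +1; mR−mL=-15/8 → turn -1·90°
n=2: pose=(-4,5,W); sL=200/41, sR=200/17; mL=200/41, mR=700/697; mL+mR=100/17 → advance +1; mR−mL=-2700/697 → turn -1·90°
n=3: pose=(-5,5,N); sL=20, sR=4; mL=20, mR=-18; mL+mR=2 → advance +1; mR−mL=-38 → turn -1·90°
n=4: pose=(-5,6,E); sL=200/49, sR=40/13; mL=200/49, mR=-1620/637; mL+mR=20/13 → advance +1; mR−mL=-4220/637 → turn -1·90°
n=5: pose=(-4,6,S); sL=5/2, sR=25/4; mL=5/2, mR=5/8; mL+mR=25/8 → advance +1; mR−mL=-15/8 → turn -1·90°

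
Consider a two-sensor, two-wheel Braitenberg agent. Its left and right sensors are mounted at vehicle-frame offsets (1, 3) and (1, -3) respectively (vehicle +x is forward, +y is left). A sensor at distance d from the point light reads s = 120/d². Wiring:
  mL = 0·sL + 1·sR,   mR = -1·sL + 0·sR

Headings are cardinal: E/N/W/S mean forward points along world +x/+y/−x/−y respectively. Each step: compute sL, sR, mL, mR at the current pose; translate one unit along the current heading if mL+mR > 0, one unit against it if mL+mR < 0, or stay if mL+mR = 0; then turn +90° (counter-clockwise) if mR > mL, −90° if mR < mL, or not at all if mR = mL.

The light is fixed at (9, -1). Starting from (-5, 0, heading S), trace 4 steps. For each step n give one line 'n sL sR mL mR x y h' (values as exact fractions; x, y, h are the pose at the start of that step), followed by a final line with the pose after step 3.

n=0: pose=(-5,0,S); sL=120/121, sR=120/289; mL=120/289, mR=-120/121; mL+mR=-20160/34969 → advance -1; mR−mL=-49200/34969 → turn -1·90°
n=1: pose=(-5,1,W); sL=60/113, sR=12/25; mL=12/25, mR=-60/113; mL+mR=-144/2825 → advance -1; mR−mL=-2856/2825 → turn -1·90°
n=2: pose=(-4,1,N); sL=24/53, sR=120/109; mL=120/109, mR=-24/53; mL+mR=3744/5777 → advance +1; mR−mL=-8976/5777 → turn -1·90°
n=3: pose=(-4,2,E); sL=2/3, sR=5/6; mL=5/6, mR=-2/3; mL+mR=1/6 → advance +1; mR−mL=-3/2 → turn -1·90°

0 120/121 120/289 120/289 -120/121 -5 0 S
1 60/113 12/25 12/25 -60/113 -5 1 W
2 24/53 120/109 120/109 -24/53 -4 1 N
3 2/3 5/6 5/6 -2/3 -4 2 E
final -3 2 S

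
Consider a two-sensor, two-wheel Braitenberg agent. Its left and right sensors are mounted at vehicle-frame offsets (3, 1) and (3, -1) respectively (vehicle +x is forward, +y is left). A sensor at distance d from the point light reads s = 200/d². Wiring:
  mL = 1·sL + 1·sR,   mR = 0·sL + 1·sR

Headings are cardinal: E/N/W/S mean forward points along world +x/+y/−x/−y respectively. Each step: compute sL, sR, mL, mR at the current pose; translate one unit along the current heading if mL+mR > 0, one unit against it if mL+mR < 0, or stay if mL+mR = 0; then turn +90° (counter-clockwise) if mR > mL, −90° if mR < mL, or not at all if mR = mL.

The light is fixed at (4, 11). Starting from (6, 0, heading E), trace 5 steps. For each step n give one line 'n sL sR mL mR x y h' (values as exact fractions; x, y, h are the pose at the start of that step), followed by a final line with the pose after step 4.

n=0: pose=(6,0,E); sL=8/5, sR=200/169; mL=2352/845, mR=200/169; mL+mR=3352/845 → advance +1; mR−mL=-8/5 → turn -1·90°
n=1: pose=(7,0,S); sL=50/53, sR=1; mL=103/53, mR=1; mL+mR=156/53 → advance +1; mR−mL=-50/53 → turn -1·90°
n=2: pose=(7,-1,W); sL=200/169, sR=200/121; mL=58000/20449, mR=200/121; mL+mR=91800/20449 → advance +1; mR−mL=-200/169 → turn -1·90°
n=3: pose=(6,-1,N); sL=100/41, sR=20/9; mL=1720/369, mR=20/9; mL+mR=2540/369 → advance +1; mR−mL=-100/41 → turn -1·90°
n=4: pose=(6,0,E); sL=8/5, sR=200/169; mL=2352/845, mR=200/169; mL+mR=3352/845 → advance +1; mR−mL=-8/5 → turn -1·90°

0 8/5 200/169 2352/845 200/169 6 0 E
1 50/53 1 103/53 1 7 0 S
2 200/169 200/121 58000/20449 200/121 7 -1 W
3 100/41 20/9 1720/369 20/9 6 -1 N
4 8/5 200/169 2352/845 200/169 6 0 E
final 7 0 S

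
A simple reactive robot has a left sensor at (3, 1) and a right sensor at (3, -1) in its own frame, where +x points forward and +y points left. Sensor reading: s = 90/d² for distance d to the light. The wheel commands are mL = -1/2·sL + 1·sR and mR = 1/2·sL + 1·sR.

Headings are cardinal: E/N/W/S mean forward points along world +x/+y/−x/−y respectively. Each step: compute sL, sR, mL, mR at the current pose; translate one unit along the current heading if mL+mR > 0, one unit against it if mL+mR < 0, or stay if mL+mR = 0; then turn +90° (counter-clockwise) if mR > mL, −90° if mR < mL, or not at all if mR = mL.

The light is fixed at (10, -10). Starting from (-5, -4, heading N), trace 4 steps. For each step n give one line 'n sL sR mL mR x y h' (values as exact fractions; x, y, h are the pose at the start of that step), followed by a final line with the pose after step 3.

n=0: pose=(-5,-4,N); sL=90/337, sR=90/277; mL=17865/93349, mR=42795/93349; mL+mR=180/277 → advance +1; mR−mL=90/337 → turn +1·90°
n=1: pose=(-5,-3,W); sL=1/4, sR=45/194; mL=83/776, mR=277/776; mL+mR=45/97 → advance +1; mR−mL=1/4 → turn +1·90°
n=2: pose=(-6,-3,S); sL=90/241, sR=18/61; mL=1593/14701, mR=7083/14701; mL+mR=36/61 → advance +1; mR−mL=90/241 → turn +1·90°
n=3: pose=(-6,-4,E); sL=45/109, sR=45/97; mL=5445/21146, mR=14175/21146; mL+mR=90/97 → advance +1; mR−mL=45/109 → turn +1·90°

0 90/337 90/277 17865/93349 42795/93349 -5 -4 N
1 1/4 45/194 83/776 277/776 -5 -3 W
2 90/241 18/61 1593/14701 7083/14701 -6 -3 S
3 45/109 45/97 5445/21146 14175/21146 -6 -4 E
final -5 -4 N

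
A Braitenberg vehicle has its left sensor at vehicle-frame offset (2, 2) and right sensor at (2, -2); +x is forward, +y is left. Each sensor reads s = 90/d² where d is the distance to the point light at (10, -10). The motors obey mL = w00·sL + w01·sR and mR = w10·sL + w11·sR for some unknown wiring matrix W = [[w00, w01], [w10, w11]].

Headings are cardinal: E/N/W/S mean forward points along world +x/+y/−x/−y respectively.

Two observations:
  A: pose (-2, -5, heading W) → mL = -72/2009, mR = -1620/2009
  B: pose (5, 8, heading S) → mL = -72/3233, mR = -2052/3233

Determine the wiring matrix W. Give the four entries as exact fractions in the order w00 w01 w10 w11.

obs A: pose=(-2,-5,W) → sL=18/41, sR=18/49, mL=-72/2009, mR=-1620/2009
obs B: pose=(5,8,S) → sL=18/53, sR=18/61, mL=-72/3233, mR=-2052/3233
sensor matrix S = [[18/41, 18/49], [18/53, 18/61]]; det S = 31104/6495097
solve [mL_A; mL_B] = S·[w00; w01] and [mR_A; mR_B] = S·[w10; w11]:
  w00 = -1/2, w01 = 1/2, w10 = -1, w11 = -1

-1/2 1/2 -1 -1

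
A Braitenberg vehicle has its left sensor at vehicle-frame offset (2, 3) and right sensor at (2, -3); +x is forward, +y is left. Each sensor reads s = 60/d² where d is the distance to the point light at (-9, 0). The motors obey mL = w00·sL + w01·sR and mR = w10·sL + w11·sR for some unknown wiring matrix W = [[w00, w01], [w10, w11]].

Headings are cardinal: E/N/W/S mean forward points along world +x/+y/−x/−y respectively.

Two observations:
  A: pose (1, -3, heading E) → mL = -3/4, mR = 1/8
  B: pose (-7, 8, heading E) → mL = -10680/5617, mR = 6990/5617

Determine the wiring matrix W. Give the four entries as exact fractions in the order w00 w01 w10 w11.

-1 -1 -1/2 1

obs A: pose=(1,-3,E) → sL=5/12, sR=1/3, mL=-3/4, mR=1/8
obs B: pose=(-7,8,E) → sL=60/137, sR=60/41, mL=-10680/5617, mR=6990/5617
sensor matrix S = [[5/12, 1/3], [60/137, 60/41]]; det S = 2605/5617
solve [mL_A; mL_B] = S·[w00; w01] and [mR_A; mR_B] = S·[w10; w11]:
  w00 = -1, w01 = -1, w10 = -1/2, w11 = 1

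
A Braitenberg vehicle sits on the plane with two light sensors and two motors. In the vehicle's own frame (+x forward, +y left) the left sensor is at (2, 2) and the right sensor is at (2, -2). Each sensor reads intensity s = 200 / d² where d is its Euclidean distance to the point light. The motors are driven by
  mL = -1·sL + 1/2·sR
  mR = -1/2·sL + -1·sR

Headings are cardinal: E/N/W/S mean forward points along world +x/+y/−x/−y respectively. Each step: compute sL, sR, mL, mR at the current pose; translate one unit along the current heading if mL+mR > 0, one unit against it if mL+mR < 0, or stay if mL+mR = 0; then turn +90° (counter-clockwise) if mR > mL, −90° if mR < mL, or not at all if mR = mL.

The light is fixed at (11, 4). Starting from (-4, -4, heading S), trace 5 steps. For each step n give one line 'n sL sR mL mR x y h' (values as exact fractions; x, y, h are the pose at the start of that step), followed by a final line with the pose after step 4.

0 200/269 200/389 -50900/104641 -92700/104641 -4 -4 S
1 20/37 100/157 -1290/5809 -5270/5809 -4 -3 W
2 200/281 200/169 -5700/47489 -73100/47489 -3 -3 N
3 10/9 50/61 -385/549 -755/549 -3 -4 E
4 200/269 200/389 -50900/104641 -92700/104641 -4 -4 S
final -4 -3 W

n=0: pose=(-4,-4,S); sL=200/269, sR=200/389; mL=-50900/104641, mR=-92700/104641; mL+mR=-143600/104641 → advance -1; mR−mL=-41800/104641 → turn -1·90°
n=1: pose=(-4,-3,W); sL=20/37, sR=100/157; mL=-1290/5809, mR=-5270/5809; mL+mR=-6560/5809 → advance -1; mR−mL=-3980/5809 → turn -1·90°
n=2: pose=(-3,-3,N); sL=200/281, sR=200/169; mL=-5700/47489, mR=-73100/47489; mL+mR=-78800/47489 → advance -1; mR−mL=-67400/47489 → turn -1·90°
n=3: pose=(-3,-4,E); sL=10/9, sR=50/61; mL=-385/549, mR=-755/549; mL+mR=-380/183 → advance -1; mR−mL=-370/549 → turn -1·90°
n=4: pose=(-4,-4,S); sL=200/269, sR=200/389; mL=-50900/104641, mR=-92700/104641; mL+mR=-143600/104641 → advance -1; mR−mL=-41800/104641 → turn -1·90°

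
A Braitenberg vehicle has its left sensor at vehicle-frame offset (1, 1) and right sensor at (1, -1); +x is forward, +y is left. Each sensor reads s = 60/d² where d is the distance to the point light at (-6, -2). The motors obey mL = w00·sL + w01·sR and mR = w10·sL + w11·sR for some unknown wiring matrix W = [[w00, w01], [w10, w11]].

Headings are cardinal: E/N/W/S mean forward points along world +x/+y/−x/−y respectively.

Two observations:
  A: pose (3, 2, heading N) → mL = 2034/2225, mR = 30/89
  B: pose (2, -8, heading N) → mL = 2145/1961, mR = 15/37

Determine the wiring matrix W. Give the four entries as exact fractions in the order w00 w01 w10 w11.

1 1/2 1/2 0

obs A: pose=(3,2,N) → sL=60/89, sR=12/25, mL=2034/2225, mR=30/89
obs B: pose=(2,-8,N) → sL=30/37, sR=30/53, mL=2145/1961, mR=15/37
sensor matrix S = [[60/89, 12/25], [30/37, 30/53]]; det S = -6624/872645
solve [mL_A; mL_B] = S·[w00; w01] and [mR_A; mR_B] = S·[w10; w11]:
  w00 = 1, w01 = 1/2, w10 = 1/2, w11 = 0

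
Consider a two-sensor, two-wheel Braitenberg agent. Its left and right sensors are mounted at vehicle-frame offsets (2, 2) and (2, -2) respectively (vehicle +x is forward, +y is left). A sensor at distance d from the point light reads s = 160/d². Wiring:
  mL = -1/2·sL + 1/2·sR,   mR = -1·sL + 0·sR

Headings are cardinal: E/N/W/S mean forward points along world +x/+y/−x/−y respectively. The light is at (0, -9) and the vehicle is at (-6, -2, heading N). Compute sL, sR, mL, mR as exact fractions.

32/29 160/97 768/2813 -32/29

left sensor world pos  = (-8, 0); dL² = 145
right sensor world pos = (-4, 0); dR² = 97
sL = 160/145 = 32/29
sR = 160/97 = 160/97
mL = -1/2·sL + 1/2·sR = 768/2813
mR = -1·sL + 0·sR = -32/29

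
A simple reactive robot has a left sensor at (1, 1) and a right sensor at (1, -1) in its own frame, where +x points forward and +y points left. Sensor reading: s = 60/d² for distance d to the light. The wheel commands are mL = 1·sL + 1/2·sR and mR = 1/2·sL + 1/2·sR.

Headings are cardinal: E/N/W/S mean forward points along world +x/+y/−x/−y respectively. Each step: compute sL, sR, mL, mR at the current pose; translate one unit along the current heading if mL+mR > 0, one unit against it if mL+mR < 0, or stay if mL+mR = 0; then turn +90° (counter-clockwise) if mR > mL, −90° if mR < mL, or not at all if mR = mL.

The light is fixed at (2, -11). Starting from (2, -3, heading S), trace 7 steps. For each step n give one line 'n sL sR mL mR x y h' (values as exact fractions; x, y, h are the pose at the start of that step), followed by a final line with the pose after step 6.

n=0: pose=(2,-3,S); sL=6/5, sR=6/5; mL=9/5, mR=6/5; mL+mR=3 → advance +1; mR−mL=-3/5 → turn -1·90°
n=1: pose=(2,-4,W); sL=60/37, sR=12/13; mL=1002/481, mR=612/481; mL+mR=1614/481 → advance +1; mR−mL=-30/37 → turn -1·90°
n=2: pose=(1,-4,N); sL=15/17, sR=15/16; mL=735/544, mR=495/544; mL+mR=615/272 → advance +1; mR−mL=-15/34 → turn -1·90°
n=3: pose=(1,-3,E); sL=20/27, sR=60/49; mL=1790/1323, mR=1300/1323; mL+mR=1030/441 → advance +1; mR−mL=-10/27 → turn -1·90°
n=4: pose=(2,-3,S); sL=6/5, sR=6/5; mL=9/5, mR=6/5; mL+mR=3 → advance +1; mR−mL=-3/5 → turn -1·90°
n=5: pose=(2,-4,W); sL=60/37, sR=12/13; mL=1002/481, mR=612/481; mL+mR=1614/481 → advance +1; mR−mL=-30/37 → turn -1·90°
n=6: pose=(1,-4,N); sL=15/17, sR=15/16; mL=735/544, mR=495/544; mL+mR=615/272 → advance +1; mR−mL=-15/34 → turn -1·90°

0 6/5 6/5 9/5 6/5 2 -3 S
1 60/37 12/13 1002/481 612/481 2 -4 W
2 15/17 15/16 735/544 495/544 1 -4 N
3 20/27 60/49 1790/1323 1300/1323 1 -3 E
4 6/5 6/5 9/5 6/5 2 -3 S
5 60/37 12/13 1002/481 612/481 2 -4 W
6 15/17 15/16 735/544 495/544 1 -4 N
final 1 -3 E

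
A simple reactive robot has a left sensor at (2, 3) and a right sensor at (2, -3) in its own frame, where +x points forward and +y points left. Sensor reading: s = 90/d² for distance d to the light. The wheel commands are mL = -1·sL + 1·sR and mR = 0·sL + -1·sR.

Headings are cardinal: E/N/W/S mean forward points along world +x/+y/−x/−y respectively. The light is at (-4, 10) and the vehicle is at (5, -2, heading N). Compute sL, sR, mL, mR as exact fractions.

45/68 45/122 -1215/4148 -45/122

left sensor world pos  = (2, 0); dL² = 136
right sensor world pos = (8, 0); dR² = 244
sL = 90/136 = 45/68
sR = 90/244 = 45/122
mL = -1·sL + 1·sR = -1215/4148
mR = 0·sL + -1·sR = -45/122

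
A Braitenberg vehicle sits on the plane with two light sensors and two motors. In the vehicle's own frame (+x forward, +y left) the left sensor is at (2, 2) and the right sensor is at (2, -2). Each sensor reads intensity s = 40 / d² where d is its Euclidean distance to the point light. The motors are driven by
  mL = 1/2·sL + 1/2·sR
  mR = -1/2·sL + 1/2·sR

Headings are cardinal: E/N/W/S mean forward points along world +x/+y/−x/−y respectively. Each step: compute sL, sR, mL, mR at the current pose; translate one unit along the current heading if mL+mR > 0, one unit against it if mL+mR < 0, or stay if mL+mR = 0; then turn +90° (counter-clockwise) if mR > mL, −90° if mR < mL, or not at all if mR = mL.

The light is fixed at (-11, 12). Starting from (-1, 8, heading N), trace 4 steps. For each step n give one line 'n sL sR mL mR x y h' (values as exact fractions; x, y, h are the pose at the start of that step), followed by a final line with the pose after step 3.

n=0: pose=(-1,8,N); sL=10/17, sR=10/37; mL=270/629, mR=-100/629; mL+mR=10/37 → advance +1; mR−mL=-10/17 → turn -1·90°
n=1: pose=(-1,9,E); sL=8/29, sR=40/169; mL=1256/4901, mR=-96/4901; mL+mR=40/169 → advance +1; mR−mL=-8/29 → turn -1·90°
n=2: pose=(0,9,S); sL=20/97, sR=20/53; mL=1500/5141, mR=440/5141; mL+mR=20/53 → advance +1; mR−mL=-20/97 → turn -1·90°
n=3: pose=(0,8,W); sL=40/117, sR=8/17; mL=808/1989, mR=128/1989; mL+mR=8/17 → advance +1; mR−mL=-40/117 → turn -1·90°

0 10/17 10/37 270/629 -100/629 -1 8 N
1 8/29 40/169 1256/4901 -96/4901 -1 9 E
2 20/97 20/53 1500/5141 440/5141 0 9 S
3 40/117 8/17 808/1989 128/1989 0 8 W
final -1 8 N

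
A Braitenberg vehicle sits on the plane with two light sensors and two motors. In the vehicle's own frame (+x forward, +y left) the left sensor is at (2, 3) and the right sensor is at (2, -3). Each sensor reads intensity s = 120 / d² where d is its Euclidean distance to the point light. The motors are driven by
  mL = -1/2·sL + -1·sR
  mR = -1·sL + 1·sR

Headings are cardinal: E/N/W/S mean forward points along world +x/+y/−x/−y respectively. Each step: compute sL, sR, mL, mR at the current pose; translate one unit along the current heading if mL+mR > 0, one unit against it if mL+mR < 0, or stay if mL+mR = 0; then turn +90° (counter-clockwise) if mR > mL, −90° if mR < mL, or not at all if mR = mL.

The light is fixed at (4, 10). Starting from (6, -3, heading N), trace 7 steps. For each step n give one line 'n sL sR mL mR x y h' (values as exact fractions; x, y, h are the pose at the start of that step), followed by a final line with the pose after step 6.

0 60/61 60/73 -5850/4453 -720/4453 6 -3 N
1 120/289 120/121 -41940/34969 20160/34969 6 -4 W
2 30/73 15/32 -1575/2336 135/2336 7 -4 S
3 24/25 120/281 -6372/7025 -3744/7025 7 -3 E
4 60/61 60/73 -5850/4453 -720/4453 6 -3 N
5 120/289 120/121 -41940/34969 20160/34969 6 -4 W
6 30/73 15/32 -1575/2336 135/2336 7 -4 S
final 7 -3 E

n=0: pose=(6,-3,N); sL=60/61, sR=60/73; mL=-5850/4453, mR=-720/4453; mL+mR=-90/61 → advance -1; mR−mL=5130/4453 → turn +1·90°
n=1: pose=(6,-4,W); sL=120/289, sR=120/121; mL=-41940/34969, mR=20160/34969; mL+mR=-180/289 → advance -1; mR−mL=62100/34969 → turn +1·90°
n=2: pose=(7,-4,S); sL=30/73, sR=15/32; mL=-1575/2336, mR=135/2336; mL+mR=-45/73 → advance -1; mR−mL=855/1168 → turn +1·90°
n=3: pose=(7,-3,E); sL=24/25, sR=120/281; mL=-6372/7025, mR=-3744/7025; mL+mR=-36/25 → advance -1; mR−mL=2628/7025 → turn +1·90°
n=4: pose=(6,-3,N); sL=60/61, sR=60/73; mL=-5850/4453, mR=-720/4453; mL+mR=-90/61 → advance -1; mR−mL=5130/4453 → turn +1·90°
n=5: pose=(6,-4,W); sL=120/289, sR=120/121; mL=-41940/34969, mR=20160/34969; mL+mR=-180/289 → advance -1; mR−mL=62100/34969 → turn +1·90°
n=6: pose=(7,-4,S); sL=30/73, sR=15/32; mL=-1575/2336, mR=135/2336; mL+mR=-45/73 → advance -1; mR−mL=855/1168 → turn +1·90°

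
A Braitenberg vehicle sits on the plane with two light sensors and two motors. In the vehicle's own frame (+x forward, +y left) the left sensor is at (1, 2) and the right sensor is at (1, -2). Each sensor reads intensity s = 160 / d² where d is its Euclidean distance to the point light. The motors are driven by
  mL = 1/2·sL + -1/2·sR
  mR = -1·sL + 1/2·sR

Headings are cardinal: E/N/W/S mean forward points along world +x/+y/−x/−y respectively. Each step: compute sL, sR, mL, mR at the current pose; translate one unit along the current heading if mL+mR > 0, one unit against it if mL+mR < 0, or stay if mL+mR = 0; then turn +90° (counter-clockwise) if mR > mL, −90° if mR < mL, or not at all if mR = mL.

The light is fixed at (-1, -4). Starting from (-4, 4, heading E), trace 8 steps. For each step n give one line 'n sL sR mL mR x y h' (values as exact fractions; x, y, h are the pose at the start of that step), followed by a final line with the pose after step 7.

n=0: pose=(-4,4,E); sL=20/13, sR=4; mL=-16/13, mR=6/13; mL+mR=-10/13 → advance -1; mR−mL=22/13 → turn +1·90°
n=1: pose=(-5,4,N); sL=160/117, sR=32/17; mL=-512/1989, mR=-848/1989; mL+mR=-80/117 → advance -1; mR−mL=-112/663 → turn -1·90°
n=2: pose=(-5,3,E); sL=16/9, sR=80/17; mL=-224/153, mR=88/153; mL+mR=-8/9 → advance -1; mR−mL=104/51 → turn +1·90°
n=3: pose=(-6,3,N); sL=160/113, sR=160/73; mL=-3200/8249, mR=-2640/8249; mL+mR=-80/113 → advance -1; mR−mL=560/8249 → turn +1·90°
n=4: pose=(-6,2,W); sL=40/13, sR=8/5; mL=48/65, mR=-148/65; mL+mR=-20/13 → advance -1; mR−mL=-196/65 → turn -1·90°
n=5: pose=(-5,2,N); sL=32/17, sR=160/53; mL=-512/901, mR=-336/901; mL+mR=-16/17 → advance -1; mR−mL=176/901 → turn +1·90°
n=6: pose=(-5,1,W); sL=80/17, sR=80/37; mL=800/629, mR=-2280/629; mL+mR=-40/17 → advance -1; mR−mL=-3080/629 → turn -1·90°
n=7: pose=(-4,1,N); sL=160/61, sR=160/37; mL=-1920/2257, mR=-1040/2257; mL+mR=-80/61 → advance -1; mR−mL=880/2257 → turn +1·90°

0 20/13 4 -16/13 6/13 -4 4 E
1 160/117 32/17 -512/1989 -848/1989 -5 4 N
2 16/9 80/17 -224/153 88/153 -5 3 E
3 160/113 160/73 -3200/8249 -2640/8249 -6 3 N
4 40/13 8/5 48/65 -148/65 -6 2 W
5 32/17 160/53 -512/901 -336/901 -5 2 N
6 80/17 80/37 800/629 -2280/629 -5 1 W
7 160/61 160/37 -1920/2257 -1040/2257 -4 1 N
final -4 0 W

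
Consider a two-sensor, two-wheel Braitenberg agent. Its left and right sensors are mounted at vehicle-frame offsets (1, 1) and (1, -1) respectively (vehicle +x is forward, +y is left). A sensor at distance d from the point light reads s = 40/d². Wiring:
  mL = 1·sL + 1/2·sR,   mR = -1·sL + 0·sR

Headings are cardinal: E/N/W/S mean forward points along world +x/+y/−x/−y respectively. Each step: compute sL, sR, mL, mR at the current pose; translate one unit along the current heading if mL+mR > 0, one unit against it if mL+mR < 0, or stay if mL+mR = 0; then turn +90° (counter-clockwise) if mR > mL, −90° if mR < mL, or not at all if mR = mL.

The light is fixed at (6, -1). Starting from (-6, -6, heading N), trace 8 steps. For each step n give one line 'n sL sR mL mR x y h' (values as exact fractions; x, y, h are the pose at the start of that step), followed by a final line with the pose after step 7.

0 8/37 40/137 1836/5069 -8/37 -6 -6 N
1 4/13 20/73 422/949 -4/13 -6 -5 E
2 8/25 40/169 1852/4225 -8/25 -5 -5 S
3 2/9 1/4 25/72 -2/9 -5 -6 W
4 8/37 40/137 1836/5069 -8/37 -6 -6 N
5 4/13 20/73 422/949 -4/13 -6 -5 E
6 8/25 40/169 1852/4225 -8/25 -5 -5 S
7 2/9 1/4 25/72 -2/9 -5 -6 W
final -6 -6 N

n=0: pose=(-6,-6,N); sL=8/37, sR=40/137; mL=1836/5069, mR=-8/37; mL+mR=20/137 → advance +1; mR−mL=-2932/5069 → turn -1·90°
n=1: pose=(-6,-5,E); sL=4/13, sR=20/73; mL=422/949, mR=-4/13; mL+mR=10/73 → advance +1; mR−mL=-714/949 → turn -1·90°
n=2: pose=(-5,-5,S); sL=8/25, sR=40/169; mL=1852/4225, mR=-8/25; mL+mR=20/169 → advance +1; mR−mL=-3204/4225 → turn -1·90°
n=3: pose=(-5,-6,W); sL=2/9, sR=1/4; mL=25/72, mR=-2/9; mL+mR=1/8 → advance +1; mR−mL=-41/72 → turn -1·90°
n=4: pose=(-6,-6,N); sL=8/37, sR=40/137; mL=1836/5069, mR=-8/37; mL+mR=20/137 → advance +1; mR−mL=-2932/5069 → turn -1·90°
n=5: pose=(-6,-5,E); sL=4/13, sR=20/73; mL=422/949, mR=-4/13; mL+mR=10/73 → advance +1; mR−mL=-714/949 → turn -1·90°
n=6: pose=(-5,-5,S); sL=8/25, sR=40/169; mL=1852/4225, mR=-8/25; mL+mR=20/169 → advance +1; mR−mL=-3204/4225 → turn -1·90°
n=7: pose=(-5,-6,W); sL=2/9, sR=1/4; mL=25/72, mR=-2/9; mL+mR=1/8 → advance +1; mR−mL=-41/72 → turn -1·90°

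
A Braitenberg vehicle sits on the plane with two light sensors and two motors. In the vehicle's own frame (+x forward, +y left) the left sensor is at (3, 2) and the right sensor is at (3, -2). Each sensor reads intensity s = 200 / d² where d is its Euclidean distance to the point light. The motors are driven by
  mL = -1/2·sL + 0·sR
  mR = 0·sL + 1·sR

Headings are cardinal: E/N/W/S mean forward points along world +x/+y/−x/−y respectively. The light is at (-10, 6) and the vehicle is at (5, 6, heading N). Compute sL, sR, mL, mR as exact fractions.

100/89 100/149 -50/89 100/149

left sensor world pos  = (3, 9); dL² = 178
right sensor world pos = (7, 9); dR² = 298
sL = 200/178 = 100/89
sR = 200/298 = 100/149
mL = -1/2·sL + 0·sR = -50/89
mR = 0·sL + 1·sR = 100/149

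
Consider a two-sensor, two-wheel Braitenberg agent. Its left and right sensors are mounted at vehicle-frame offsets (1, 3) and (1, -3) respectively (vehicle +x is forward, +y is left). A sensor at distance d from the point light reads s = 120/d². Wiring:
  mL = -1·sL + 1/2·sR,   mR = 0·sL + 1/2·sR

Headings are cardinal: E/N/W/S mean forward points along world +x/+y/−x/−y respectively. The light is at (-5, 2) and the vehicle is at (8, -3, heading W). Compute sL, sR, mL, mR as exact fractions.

left sensor world pos  = (7, -6); dL² = 208
right sensor world pos = (7, 0); dR² = 148
sL = 120/208 = 15/26
sR = 120/148 = 30/37
mL = -1·sL + 1/2·sR = -165/962
mR = 0·sL + 1/2·sR = 15/37

15/26 30/37 -165/962 15/37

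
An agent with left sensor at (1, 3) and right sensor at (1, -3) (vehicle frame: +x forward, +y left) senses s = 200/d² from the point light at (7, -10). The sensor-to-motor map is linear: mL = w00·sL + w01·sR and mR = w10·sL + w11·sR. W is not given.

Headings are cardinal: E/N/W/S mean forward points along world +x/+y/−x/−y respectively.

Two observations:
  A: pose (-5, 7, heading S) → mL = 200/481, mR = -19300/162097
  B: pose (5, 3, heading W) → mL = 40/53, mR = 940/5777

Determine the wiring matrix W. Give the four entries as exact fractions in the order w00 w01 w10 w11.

obs A: pose=(-5,7,S) → sL=200/337, sR=200/481, mL=200/481, mR=-19300/162097
obs B: pose=(5,3,W) → sL=200/109, sR=40/53, mL=40/53, mR=940/5777
sensor matrix S = [[200/337, 200/481], [200/109, 40/53]]; det S = -295008000/936434369
solve [mL_A; mL_B] = S·[w00; w01] and [mR_A; mR_B] = S·[w10; w11]:
  w00 = 0, w01 = 1, w10 = 1/2, w11 = -1

0 1 1/2 -1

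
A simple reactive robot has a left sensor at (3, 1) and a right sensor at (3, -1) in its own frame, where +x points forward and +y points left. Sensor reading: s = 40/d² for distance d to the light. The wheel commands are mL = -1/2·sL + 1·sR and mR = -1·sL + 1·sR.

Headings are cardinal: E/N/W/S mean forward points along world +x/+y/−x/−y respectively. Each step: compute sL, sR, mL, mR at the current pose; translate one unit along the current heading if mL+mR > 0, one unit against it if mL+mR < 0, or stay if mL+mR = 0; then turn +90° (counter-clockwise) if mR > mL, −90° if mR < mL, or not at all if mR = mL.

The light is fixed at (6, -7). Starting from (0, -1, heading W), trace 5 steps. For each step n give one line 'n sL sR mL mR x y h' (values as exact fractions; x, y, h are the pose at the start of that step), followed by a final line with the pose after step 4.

n=0: pose=(0,-1,W); sL=20/53, sR=4/13; mL=82/689, mR=-48/689; mL+mR=34/689 → advance +1; mR−mL=-10/53 → turn -1·90°
n=1: pose=(-1,-1,N); sL=8/29, sR=40/117; mL=692/3393, mR=224/3393; mL+mR=916/3393 → advance +1; mR−mL=-4/29 → turn -1·90°
n=2: pose=(-1,0,E); sL=1/2, sR=10/13; mL=27/52, mR=7/26; mL+mR=41/52 → advance +1; mR−mL=-1/4 → turn -1·90°
n=3: pose=(0,0,S); sL=40/41, sR=8/13; mL=68/533, mR=-192/533; mL+mR=-124/533 → advance -1; mR−mL=-20/41 → turn -1·90°
n=4: pose=(0,1,W); sL=4/13, sR=20/81; mL=98/1053, mR=-64/1053; mL+mR=34/1053 → advance +1; mR−mL=-2/13 → turn -1·90°

0 20/53 4/13 82/689 -48/689 0 -1 W
1 8/29 40/117 692/3393 224/3393 -1 -1 N
2 1/2 10/13 27/52 7/26 -1 0 E
3 40/41 8/13 68/533 -192/533 0 0 S
4 4/13 20/81 98/1053 -64/1053 0 1 W
final -1 1 N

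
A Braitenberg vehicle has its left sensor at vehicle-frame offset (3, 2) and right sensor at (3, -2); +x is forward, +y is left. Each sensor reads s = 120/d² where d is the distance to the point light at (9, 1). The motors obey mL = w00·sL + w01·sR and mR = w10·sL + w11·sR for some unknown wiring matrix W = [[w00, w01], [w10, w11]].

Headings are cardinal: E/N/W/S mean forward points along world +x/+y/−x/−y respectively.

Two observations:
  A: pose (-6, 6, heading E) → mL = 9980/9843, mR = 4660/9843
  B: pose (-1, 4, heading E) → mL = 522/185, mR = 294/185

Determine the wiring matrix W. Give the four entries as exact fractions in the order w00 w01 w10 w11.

obs A: pose=(-6,6,E) → sL=120/193, sR=40/51, mL=9980/9843, mR=4660/9843
obs B: pose=(-1,4,E) → sL=60/37, sR=12/5, mL=522/185, mR=294/185
sensor matrix S = [[120/193, 40/51], [60/37, 12/5]]; det S = 26752/121397
solve [mL_A; mL_B] = S·[w00; w01] and [mR_A; mR_B] = S·[w10; w11]:
  w00 = 1, w01 = 1/2, w10 = -1/2, w11 = 1

1 1/2 -1/2 1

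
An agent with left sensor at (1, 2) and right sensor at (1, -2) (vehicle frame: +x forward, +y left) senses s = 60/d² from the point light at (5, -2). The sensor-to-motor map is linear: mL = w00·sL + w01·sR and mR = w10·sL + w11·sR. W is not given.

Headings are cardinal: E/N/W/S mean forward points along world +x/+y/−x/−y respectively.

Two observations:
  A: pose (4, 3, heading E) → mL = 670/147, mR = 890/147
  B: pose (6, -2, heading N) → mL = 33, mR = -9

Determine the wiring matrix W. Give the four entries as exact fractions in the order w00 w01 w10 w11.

obs A: pose=(4,3,E) → sL=60/49, sR=20/3, mL=670/147, mR=890/147
obs B: pose=(6,-2,N) → sL=30, sR=6, mL=33, mR=-9
sensor matrix S = [[60/49, 20/3], [30, 6]]; det S = -9440/49
solve [mL_A; mL_B] = S·[w00; w01] and [mR_A; mR_B] = S·[w10; w11]:
  w00 = 1, w01 = 1/2, w10 = -1/2, w11 = 1

1 1/2 -1/2 1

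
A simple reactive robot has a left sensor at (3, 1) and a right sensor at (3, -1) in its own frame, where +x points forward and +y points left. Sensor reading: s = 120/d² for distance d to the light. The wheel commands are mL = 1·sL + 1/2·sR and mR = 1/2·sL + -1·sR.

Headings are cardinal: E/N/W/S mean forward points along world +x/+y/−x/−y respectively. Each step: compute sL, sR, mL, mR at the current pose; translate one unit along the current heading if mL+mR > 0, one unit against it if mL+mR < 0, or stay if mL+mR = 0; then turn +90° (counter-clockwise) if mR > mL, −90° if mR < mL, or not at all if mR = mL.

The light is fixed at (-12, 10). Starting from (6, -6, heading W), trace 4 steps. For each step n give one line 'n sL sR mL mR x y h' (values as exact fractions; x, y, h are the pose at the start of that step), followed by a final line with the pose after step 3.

0 60/257 4/15 1414/3855 -578/3855 6 -6 W
1 24/85 120/493 996/2465 -252/2465 5 -6 N
2 30/149 15/82 7155/24436 -1005/12218 5 -5 E
3 24/137 120/613 22932/83981 -9084/83981 6 -5 S
final 6 -6 W

n=0: pose=(6,-6,W); sL=60/257, sR=4/15; mL=1414/3855, mR=-578/3855; mL+mR=836/3855 → advance +1; mR−mL=-664/1285 → turn -1·90°
n=1: pose=(5,-6,N); sL=24/85, sR=120/493; mL=996/2465, mR=-252/2465; mL+mR=744/2465 → advance +1; mR−mL=-1248/2465 → turn -1·90°
n=2: pose=(5,-5,E); sL=30/149, sR=15/82; mL=7155/24436, mR=-1005/12218; mL+mR=5145/24436 → advance +1; mR−mL=-9165/24436 → turn -1·90°
n=3: pose=(6,-5,S); sL=24/137, sR=120/613; mL=22932/83981, mR=-9084/83981; mL+mR=13848/83981 → advance +1; mR−mL=-32016/83981 → turn -1·90°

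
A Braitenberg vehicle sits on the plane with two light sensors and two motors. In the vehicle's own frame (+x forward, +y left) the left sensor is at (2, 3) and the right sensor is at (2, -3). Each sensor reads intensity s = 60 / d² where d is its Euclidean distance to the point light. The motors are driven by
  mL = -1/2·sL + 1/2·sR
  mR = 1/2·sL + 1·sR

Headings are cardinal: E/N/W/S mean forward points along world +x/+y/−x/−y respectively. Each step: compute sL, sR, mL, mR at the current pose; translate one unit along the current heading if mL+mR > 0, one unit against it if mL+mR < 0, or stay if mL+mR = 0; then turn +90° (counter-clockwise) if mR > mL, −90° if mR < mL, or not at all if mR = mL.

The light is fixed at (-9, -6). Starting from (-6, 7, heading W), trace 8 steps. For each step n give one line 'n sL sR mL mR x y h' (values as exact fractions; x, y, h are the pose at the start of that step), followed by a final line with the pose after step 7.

n=0: pose=(-6,7,W); sL=60/101, sR=60/257; mL=-4680/25957, mR=13770/25957; mL+mR=90/257 → advance +1; mR−mL=18450/25957 → turn +1·90°
n=1: pose=(-7,7,S); sL=30/73, sR=30/61; mL=180/4453, mR=3105/4453; mL+mR=45/61 → advance +1; mR−mL=2925/4453 → turn +1·90°
n=2: pose=(-7,6,E); sL=60/241, sR=60/97; mL=4320/23377, mR=17370/23377; mL+mR=90/97 → advance +1; mR−mL=13050/23377 → turn +1·90°
n=3: pose=(-6,6,N); sL=15/49, sR=15/58; mL=-135/5684, mR=585/1421; mL+mR=45/116 → advance +1; mR−mL=2475/5684 → turn +1·90°
n=4: pose=(-6,7,W); sL=60/101, sR=60/257; mL=-4680/25957, mR=13770/25957; mL+mR=90/257 → advance +1; mR−mL=18450/25957 → turn +1·90°
n=5: pose=(-7,7,S); sL=30/73, sR=30/61; mL=180/4453, mR=3105/4453; mL+mR=45/61 → advance +1; mR−mL=2925/4453 → turn +1·90°
n=6: pose=(-7,6,E); sL=60/241, sR=60/97; mL=4320/23377, mR=17370/23377; mL+mR=90/97 → advance +1; mR−mL=13050/23377 → turn +1·90°
n=7: pose=(-6,6,N); sL=15/49, sR=15/58; mL=-135/5684, mR=585/1421; mL+mR=45/116 → advance +1; mR−mL=2475/5684 → turn +1·90°

0 60/101 60/257 -4680/25957 13770/25957 -6 7 W
1 30/73 30/61 180/4453 3105/4453 -7 7 S
2 60/241 60/97 4320/23377 17370/23377 -7 6 E
3 15/49 15/58 -135/5684 585/1421 -6 6 N
4 60/101 60/257 -4680/25957 13770/25957 -6 7 W
5 30/73 30/61 180/4453 3105/4453 -7 7 S
6 60/241 60/97 4320/23377 17370/23377 -7 6 E
7 15/49 15/58 -135/5684 585/1421 -6 6 N
final -6 7 W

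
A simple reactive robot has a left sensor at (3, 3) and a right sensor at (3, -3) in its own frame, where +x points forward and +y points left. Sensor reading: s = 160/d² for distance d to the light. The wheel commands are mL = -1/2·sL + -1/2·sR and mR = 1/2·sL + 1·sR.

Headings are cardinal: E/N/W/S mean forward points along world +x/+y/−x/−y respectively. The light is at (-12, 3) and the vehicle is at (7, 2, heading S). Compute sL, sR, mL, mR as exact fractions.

left sensor world pos  = (10, -1); dL² = 500
right sensor world pos = (4, -1); dR² = 272
sL = 160/500 = 8/25
sR = 160/272 = 10/17
mL = -1/2·sL + -1/2·sR = -193/425
mR = 1/2·sL + 1·sR = 318/425

8/25 10/17 -193/425 318/425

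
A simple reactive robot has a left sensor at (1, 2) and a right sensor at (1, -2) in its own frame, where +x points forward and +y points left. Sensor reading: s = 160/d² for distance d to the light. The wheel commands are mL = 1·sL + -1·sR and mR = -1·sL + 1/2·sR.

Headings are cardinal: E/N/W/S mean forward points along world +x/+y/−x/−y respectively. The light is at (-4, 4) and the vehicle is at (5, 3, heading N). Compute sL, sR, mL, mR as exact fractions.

160/49 160/121 11520/5929 -15440/5929

left sensor world pos  = (3, 4); dL² = 49
right sensor world pos = (7, 4); dR² = 121
sL = 160/49 = 160/49
sR = 160/121 = 160/121
mL = 1·sL + -1·sR = 11520/5929
mR = -1·sL + 1/2·sR = -15440/5929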